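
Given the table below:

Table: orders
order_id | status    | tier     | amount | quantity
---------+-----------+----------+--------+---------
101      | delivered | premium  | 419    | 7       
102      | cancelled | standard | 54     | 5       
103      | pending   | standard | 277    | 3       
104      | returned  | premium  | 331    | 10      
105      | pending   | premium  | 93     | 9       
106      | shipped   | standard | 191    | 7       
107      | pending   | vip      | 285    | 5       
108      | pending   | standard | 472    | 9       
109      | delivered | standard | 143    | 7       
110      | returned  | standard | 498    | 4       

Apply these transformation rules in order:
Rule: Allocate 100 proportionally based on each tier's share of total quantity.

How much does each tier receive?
premium: 39.39, standard: 53.03, vip: 7.58

Step 1: Calculate total quantity = 66
Step 2: Calculate each tier's proportion:
  premium: 26/66 = 39.39% → 39.39
  standard: 35/66 = 53.03% → 53.03
  vip: 5/66 = 7.58% → 7.58
Step 3: Verify: sum of allocations ≈ 100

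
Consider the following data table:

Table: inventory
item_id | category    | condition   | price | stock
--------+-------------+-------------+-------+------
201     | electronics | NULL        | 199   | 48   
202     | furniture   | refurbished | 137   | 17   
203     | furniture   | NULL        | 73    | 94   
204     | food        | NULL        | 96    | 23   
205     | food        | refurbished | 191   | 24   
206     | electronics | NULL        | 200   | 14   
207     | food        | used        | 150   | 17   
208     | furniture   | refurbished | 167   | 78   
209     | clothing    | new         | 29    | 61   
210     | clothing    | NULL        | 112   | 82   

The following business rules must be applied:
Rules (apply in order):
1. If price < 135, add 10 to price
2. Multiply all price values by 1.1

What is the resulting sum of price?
1533.4

Step 1: Apply Rule 1 - Add 10 to records with price < 135
  - 4 records affected: 310 + (4 × 10) = 350
  - Unaffected records: 1044
  - Sum after Rule 1: 1394
Step 2: Apply Rule 2 - Multiply all by 1.1
  - 1394 × 1.1 = 1533.4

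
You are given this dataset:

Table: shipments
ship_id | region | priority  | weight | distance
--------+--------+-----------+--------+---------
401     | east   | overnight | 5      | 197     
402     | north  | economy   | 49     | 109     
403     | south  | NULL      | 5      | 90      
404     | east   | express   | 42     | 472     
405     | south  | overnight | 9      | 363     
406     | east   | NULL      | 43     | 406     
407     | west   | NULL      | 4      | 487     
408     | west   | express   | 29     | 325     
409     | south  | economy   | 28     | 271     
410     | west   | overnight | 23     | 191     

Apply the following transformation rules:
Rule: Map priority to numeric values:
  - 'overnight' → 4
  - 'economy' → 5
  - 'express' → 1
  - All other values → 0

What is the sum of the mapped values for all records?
24

Step 1: Apply mapping to each record
Step 2: Count by status:
  'overnight': 3 records × 4 = 12
  'economy': 2 records × 5 = 10
  'express': 2 records × 1 = 2
Step 3: Sum all mapped values = 24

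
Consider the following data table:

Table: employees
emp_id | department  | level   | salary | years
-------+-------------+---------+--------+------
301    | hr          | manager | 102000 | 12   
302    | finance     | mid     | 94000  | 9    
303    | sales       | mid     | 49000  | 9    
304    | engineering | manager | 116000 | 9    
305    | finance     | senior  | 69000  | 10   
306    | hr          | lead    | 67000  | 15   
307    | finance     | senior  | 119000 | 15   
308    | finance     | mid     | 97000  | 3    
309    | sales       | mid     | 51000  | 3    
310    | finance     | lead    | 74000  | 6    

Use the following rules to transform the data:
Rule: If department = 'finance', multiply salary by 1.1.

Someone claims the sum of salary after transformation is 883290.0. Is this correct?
No, the correct result is 883300.0.

Step 1: Calculate the correct sum after transformation
Step 2: Apply multiplier 1.1 to records where department = 'finance'
Step 3: Correct result = 883300.0
Step 4: Claimed result = 883290.0
Step 5: 883300.0 ≠ 883290.0
Conclusion: The claimed result is incorrect. The correct answer is 883300.0.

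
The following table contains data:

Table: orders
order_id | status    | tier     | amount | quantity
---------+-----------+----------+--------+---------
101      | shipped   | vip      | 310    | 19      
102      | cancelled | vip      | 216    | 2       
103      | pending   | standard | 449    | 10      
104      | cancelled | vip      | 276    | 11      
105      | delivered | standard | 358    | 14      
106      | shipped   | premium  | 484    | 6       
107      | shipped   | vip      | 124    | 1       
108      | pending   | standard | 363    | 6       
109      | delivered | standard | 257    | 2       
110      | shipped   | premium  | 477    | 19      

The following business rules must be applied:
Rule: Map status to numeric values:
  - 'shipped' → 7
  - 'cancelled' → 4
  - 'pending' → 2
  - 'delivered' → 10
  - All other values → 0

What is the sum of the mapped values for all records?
60

Step 1: Apply mapping to each record
Step 2: Count by status:
  'shipped': 4 records × 7 = 28
  'cancelled': 2 records × 4 = 8
  'pending': 2 records × 2 = 4
  'delivered': 2 records × 10 = 20
Step 3: Sum all mapped values = 60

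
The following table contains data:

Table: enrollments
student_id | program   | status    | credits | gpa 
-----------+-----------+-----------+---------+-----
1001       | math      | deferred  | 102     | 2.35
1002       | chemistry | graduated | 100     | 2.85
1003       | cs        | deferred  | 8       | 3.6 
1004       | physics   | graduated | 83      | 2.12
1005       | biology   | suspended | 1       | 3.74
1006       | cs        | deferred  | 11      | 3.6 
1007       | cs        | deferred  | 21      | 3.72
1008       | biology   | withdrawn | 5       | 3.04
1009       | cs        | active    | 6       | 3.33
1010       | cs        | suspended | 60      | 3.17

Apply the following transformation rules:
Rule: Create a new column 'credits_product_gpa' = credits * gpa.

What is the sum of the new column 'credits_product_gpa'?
1076.3

Step 1: For each record, compute credits * gpa
Example calculations:
  102 * 2.35 = 239.7
  100 * 2.85 = 285.0
  8 * 3.6 = 28.8
  ...
Step 2: Sum all derived values
Step 3: Total = 1076.3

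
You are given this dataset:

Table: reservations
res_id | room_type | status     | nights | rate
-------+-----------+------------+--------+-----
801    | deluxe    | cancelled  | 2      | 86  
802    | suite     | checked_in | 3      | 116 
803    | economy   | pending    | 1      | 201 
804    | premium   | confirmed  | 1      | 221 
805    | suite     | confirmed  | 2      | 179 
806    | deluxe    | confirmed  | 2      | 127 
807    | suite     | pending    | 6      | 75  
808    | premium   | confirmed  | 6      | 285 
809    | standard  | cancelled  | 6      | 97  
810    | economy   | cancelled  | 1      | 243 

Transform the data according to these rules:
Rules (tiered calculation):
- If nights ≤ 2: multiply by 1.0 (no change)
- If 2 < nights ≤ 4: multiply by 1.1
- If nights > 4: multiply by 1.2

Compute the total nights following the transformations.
33.9

Step 1: Tier 1 (nights ≤ 2): 6 records, sum = 9 × 1.0 = 9.0
Step 2: Tier 2 (2 < nights ≤ 4): 1 records, sum = 3 × 1.1 = 3.3
Step 3: Tier 3 (nights > 4): 3 records, sum = 18 × 1.2 = 21.6
Step 4: Final sum = 9.0 + 3.3 + 21.6 = 33.9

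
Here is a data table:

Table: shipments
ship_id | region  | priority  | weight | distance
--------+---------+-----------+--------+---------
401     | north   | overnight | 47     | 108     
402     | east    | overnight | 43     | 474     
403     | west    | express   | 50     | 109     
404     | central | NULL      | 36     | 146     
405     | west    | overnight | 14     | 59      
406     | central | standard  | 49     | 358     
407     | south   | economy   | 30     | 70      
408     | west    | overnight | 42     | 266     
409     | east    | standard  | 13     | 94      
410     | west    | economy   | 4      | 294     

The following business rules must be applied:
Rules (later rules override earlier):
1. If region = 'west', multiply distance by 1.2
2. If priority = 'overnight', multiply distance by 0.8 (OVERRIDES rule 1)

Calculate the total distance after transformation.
1877.2

Step 1: Rule 2 takes priority for records with priority = 'overnight'
  - 4 records: 907 × 0.8 = 725.6
Step 2: Rule 1 applies to remaining records with region = 'west'
  - 2 records: 403 × 1.2 = 483.6
Step 3: Other records unchanged: 668
Step 4: Final sum = 725.6 + 483.6 + 668 = 1877.2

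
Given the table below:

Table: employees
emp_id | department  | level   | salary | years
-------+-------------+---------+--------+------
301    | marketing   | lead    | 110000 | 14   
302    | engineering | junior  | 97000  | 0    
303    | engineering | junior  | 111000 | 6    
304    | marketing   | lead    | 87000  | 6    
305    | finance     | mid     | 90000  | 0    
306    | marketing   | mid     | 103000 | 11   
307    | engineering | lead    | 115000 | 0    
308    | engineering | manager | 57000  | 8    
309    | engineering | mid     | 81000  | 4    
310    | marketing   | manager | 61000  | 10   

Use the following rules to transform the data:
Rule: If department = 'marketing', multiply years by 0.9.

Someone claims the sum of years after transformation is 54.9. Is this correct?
Yes, the result is correct.

Step 1: Calculate the correct sum after transformation
Step 2: Apply multiplier 0.9 to records where department = 'marketing'
Step 3: Correct result = 54.9
Step 4: Claimed result = 54.9
Step 5: 54.9 = 54.9 ✓
Conclusion: The claimed result is correct.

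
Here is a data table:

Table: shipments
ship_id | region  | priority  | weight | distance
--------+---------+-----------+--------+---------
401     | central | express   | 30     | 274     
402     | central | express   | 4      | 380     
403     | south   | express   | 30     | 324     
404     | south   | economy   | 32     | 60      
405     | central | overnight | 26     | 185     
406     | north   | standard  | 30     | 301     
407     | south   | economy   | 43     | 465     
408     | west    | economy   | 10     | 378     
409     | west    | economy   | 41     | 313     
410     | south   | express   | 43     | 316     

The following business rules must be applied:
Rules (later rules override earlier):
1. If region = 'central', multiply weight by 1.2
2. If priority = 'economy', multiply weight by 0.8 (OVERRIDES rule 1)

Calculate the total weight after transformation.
275.8

Step 1: Rule 2 takes priority for records with priority = 'economy'
  - 4 records: 126 × 0.8 = 100.8
Step 2: Rule 1 applies to remaining records with region = 'central'
  - 3 records: 60 × 1.2 = 72.0
Step 3: Other records unchanged: 103
Step 4: Final sum = 100.8 + 72.0 + 103 = 275.8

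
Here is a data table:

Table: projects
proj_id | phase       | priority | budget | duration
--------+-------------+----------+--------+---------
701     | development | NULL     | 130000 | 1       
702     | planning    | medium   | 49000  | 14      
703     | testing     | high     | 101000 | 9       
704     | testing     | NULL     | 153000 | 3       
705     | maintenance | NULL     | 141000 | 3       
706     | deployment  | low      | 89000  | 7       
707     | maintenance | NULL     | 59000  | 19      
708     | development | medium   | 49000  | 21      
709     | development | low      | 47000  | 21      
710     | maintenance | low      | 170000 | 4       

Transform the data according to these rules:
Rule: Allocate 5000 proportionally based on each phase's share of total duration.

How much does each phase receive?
deployment: 343.14, development: 2107.84, maintenance: 1274.51, planning: 686.27, testing: 588.24

Step 1: Calculate total duration = 102
Step 2: Calculate each phase's proportion:
  deployment: 7/102 = 6.86% → 343.14
  development: 43/102 = 42.16% → 2107.84
  maintenance: 26/102 = 25.49% → 1274.51
  planning: 14/102 = 13.73% → 686.27
  testing: 12/102 = 11.76% → 588.24
Step 3: Verify: sum of allocations ≈ 5000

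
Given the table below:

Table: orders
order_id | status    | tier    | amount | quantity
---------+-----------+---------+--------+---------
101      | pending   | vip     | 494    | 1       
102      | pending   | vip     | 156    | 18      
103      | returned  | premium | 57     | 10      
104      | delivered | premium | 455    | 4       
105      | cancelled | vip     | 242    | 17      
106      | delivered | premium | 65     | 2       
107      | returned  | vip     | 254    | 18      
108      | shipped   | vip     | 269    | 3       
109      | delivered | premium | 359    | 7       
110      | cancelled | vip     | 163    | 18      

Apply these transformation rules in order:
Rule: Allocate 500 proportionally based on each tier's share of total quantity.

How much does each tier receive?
premium: 117.35, vip: 382.65

Step 1: Calculate total quantity = 98
Step 2: Calculate each tier's proportion:
  premium: 23/98 = 23.47% → 117.35
  vip: 75/98 = 76.53% → 382.65
Step 3: Verify: sum of allocations ≈ 500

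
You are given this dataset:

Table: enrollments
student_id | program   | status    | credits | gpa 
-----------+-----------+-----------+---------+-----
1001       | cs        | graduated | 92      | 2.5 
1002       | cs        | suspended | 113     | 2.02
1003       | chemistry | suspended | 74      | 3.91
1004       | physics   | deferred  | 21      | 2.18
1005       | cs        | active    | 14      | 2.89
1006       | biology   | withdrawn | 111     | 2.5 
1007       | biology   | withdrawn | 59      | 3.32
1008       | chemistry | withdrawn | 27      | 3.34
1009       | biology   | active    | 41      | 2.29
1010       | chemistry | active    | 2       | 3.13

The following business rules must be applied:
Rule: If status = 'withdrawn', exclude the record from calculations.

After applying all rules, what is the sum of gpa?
18.92

Step 1: Identify records where status = 'withdrawn'
Step 2: The excluded records sum to 9.16
Step 3: Original total gpa = 28.08
Step 4: Remaining total = 28.08 - 9.16 = 18.92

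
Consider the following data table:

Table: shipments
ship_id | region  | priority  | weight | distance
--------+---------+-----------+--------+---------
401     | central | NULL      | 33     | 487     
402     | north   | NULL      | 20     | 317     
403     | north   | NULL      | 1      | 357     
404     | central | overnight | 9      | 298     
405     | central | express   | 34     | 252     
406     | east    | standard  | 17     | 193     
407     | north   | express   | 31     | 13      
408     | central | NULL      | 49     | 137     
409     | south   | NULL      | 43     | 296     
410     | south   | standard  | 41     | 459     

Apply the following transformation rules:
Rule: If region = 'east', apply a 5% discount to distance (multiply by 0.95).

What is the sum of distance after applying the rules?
2799.35

Step 1: Records with region = 'east' have total distance = 193
Step 2: Apply multiplier: 193 × 0.95 = 183.35
Step 3: Other records total: 2616
Step 4: Final sum = 183.35 + 2616 = 2799.35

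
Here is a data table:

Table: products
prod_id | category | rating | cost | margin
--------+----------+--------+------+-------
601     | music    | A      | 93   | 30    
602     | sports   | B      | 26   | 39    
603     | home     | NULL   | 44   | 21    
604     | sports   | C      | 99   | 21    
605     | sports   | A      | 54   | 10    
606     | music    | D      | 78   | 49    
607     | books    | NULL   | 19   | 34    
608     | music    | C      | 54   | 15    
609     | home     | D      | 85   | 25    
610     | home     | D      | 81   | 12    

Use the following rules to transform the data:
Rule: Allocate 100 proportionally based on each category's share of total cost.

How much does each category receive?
books: 3.0, home: 33.18, music: 35.55, sports: 28.28

Step 1: Calculate total cost = 633
Step 2: Calculate each category's proportion:
  books: 19/633 = 3.00% → 3.0
  home: 210/633 = 33.18% → 33.18
  music: 225/633 = 35.55% → 35.55
  sports: 179/633 = 28.28% → 28.28
Step 3: Verify: sum of allocations ≈ 100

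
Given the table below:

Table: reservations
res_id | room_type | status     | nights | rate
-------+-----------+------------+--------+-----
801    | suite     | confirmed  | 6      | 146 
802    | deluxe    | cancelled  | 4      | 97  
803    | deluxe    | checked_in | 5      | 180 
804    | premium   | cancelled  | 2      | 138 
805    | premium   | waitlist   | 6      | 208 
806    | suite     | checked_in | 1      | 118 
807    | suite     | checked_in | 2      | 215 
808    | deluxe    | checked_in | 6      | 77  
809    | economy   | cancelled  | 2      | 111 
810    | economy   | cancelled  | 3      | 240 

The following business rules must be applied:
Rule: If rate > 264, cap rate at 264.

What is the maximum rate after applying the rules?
240

Step 1: Original maximum rate = 240
Step 2: Check cap of 264 against maximum
Step 3: No records exceed the cap (max 240 <= cap 264), so no capping applies
Step 4: Maximum after transformation = 240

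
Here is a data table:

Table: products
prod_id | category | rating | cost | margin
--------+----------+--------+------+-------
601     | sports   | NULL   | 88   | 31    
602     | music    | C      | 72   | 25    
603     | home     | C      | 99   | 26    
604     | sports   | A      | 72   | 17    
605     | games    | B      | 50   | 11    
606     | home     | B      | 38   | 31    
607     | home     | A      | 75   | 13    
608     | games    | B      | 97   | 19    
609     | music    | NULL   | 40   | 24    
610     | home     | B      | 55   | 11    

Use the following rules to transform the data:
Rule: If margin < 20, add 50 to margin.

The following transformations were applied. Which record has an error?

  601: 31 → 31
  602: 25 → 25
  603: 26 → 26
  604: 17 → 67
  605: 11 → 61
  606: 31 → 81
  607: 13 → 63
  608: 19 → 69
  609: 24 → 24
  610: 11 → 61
Record 606 has an error. The correct transformed value should be 31, not 81.

Step 1: Check each record against the rule
Step 2: Record 606 has margin = 31
Step 3: Since 31 >= 20, the bonus should not have been applied
Step 4: Correct value = 31, but claimed value = 81
Conclusion: Record 606 has the error.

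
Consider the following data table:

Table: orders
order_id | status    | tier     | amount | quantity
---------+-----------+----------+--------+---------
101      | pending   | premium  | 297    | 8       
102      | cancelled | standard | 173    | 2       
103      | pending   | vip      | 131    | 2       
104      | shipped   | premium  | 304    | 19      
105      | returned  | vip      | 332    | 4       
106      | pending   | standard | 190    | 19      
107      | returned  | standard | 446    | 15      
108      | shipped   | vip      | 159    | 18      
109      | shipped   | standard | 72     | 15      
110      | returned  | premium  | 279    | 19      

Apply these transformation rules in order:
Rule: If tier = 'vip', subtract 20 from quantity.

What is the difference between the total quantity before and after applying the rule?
60

Step 1: Original sum of quantity = 121
Step 2: 3 records have tier = 'vip'
Step 3: Each affected record changes by -20
Step 4: Total change = 3 × -20 = -60
Step 5: New sum = 121 + -60 = 61
Step 6: Difference = |61 - 121| = 60
        (Sum decreased by 60)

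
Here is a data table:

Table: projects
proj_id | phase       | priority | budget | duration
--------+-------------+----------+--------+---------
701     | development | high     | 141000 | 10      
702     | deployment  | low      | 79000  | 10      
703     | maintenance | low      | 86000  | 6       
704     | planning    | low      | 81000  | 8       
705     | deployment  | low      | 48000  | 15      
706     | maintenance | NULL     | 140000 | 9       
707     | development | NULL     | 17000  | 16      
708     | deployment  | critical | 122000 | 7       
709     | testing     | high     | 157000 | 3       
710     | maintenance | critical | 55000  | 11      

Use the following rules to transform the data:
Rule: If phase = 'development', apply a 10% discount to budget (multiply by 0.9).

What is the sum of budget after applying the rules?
910200.0

Step 1: Records with phase = 'development' have total budget = 158000
Step 2: Apply multiplier: 158000 × 0.9 = 142200.0
Step 3: Other records total: 768000
Step 4: Final sum = 142200.0 + 768000 = 910200.0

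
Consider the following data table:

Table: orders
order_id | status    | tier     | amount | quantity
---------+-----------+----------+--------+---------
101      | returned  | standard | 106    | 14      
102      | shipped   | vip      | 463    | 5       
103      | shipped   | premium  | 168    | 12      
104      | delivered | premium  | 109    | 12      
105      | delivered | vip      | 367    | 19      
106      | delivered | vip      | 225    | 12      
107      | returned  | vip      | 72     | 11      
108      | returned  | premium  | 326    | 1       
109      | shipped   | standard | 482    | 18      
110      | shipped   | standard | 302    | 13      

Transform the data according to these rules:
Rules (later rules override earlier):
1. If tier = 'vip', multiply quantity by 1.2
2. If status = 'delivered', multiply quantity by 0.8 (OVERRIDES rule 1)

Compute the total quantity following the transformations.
111.6

Step 1: Rule 2 takes priority for records with status = 'delivered'
  - 3 records: 43 × 0.8 = 34.4
Step 2: Rule 1 applies to remaining records with tier = 'vip'
  - 2 records: 16 × 1.2 = 19.2
Step 3: Other records unchanged: 58
Step 4: Final sum = 34.4 + 19.2 + 58 = 111.6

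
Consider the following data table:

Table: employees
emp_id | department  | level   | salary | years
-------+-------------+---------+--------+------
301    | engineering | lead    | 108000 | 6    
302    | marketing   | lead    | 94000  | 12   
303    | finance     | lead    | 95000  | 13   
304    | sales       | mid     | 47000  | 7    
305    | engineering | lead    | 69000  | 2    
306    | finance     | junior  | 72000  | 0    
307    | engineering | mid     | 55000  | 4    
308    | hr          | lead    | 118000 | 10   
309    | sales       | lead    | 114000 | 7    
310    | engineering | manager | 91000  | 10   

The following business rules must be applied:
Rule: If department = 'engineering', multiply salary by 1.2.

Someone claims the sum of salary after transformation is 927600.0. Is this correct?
Yes, the result is correct.

Step 1: Calculate the correct sum after transformation
Step 2: Apply multiplier 1.2 to records where department = 'engineering'
Step 3: Correct result = 927600.0
Step 4: Claimed result = 927600.0
Step 5: 927600.0 = 927600.0 ✓
Conclusion: The claimed result is correct.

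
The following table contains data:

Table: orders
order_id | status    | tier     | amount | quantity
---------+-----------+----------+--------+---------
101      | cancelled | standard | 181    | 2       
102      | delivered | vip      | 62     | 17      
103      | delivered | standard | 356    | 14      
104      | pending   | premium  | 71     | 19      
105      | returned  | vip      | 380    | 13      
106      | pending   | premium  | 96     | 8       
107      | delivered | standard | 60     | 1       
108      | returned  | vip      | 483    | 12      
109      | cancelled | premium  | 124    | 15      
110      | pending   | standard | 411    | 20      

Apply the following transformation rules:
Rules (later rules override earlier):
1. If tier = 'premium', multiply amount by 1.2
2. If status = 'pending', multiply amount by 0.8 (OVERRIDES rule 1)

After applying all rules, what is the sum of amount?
2133.2

Step 1: Rule 2 takes priority for records with status = 'pending'
  - 3 records: 578 × 0.8 = 462.4
Step 2: Rule 1 applies to remaining records with tier = 'premium'
  - 1 records: 124 × 1.2 = 148.8
Step 3: Other records unchanged: 1522
Step 4: Final sum = 462.4 + 148.8 + 1522 = 2133.2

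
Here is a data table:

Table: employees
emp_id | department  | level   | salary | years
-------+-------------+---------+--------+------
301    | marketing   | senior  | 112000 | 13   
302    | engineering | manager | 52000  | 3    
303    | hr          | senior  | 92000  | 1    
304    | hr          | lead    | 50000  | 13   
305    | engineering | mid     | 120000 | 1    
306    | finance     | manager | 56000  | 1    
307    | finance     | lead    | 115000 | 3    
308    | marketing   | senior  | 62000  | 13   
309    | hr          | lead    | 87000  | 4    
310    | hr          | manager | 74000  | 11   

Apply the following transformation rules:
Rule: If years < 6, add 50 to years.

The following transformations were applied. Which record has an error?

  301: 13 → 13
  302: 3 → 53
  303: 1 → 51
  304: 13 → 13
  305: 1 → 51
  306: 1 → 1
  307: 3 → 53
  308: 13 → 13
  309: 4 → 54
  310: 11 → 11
Record 306 has an error. The correct transformed value should be 51, not 1.

Step 1: Check each record against the rule
Step 2: Record 306 has years = 1
Step 3: Since 1 < 6, the bonus should have been applied
Step 4: Correct value = 51, but claimed value = 1
Conclusion: Record 306 has the error.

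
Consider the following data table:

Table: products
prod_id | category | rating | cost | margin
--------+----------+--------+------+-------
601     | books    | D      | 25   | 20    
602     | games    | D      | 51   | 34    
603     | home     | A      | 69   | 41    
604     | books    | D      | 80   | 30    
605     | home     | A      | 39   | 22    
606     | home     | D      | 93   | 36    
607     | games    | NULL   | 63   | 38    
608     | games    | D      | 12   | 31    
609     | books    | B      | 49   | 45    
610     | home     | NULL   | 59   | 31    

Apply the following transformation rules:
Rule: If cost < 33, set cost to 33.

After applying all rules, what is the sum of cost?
569

Step 1: 2 records have cost < 33
Step 2: These records originally summed to 37
Step 3: After setting to minimum: 2 × 33 = 66
Step 4: Unaffected records sum: 503
Step 5: Final sum = 66 + 503 = 569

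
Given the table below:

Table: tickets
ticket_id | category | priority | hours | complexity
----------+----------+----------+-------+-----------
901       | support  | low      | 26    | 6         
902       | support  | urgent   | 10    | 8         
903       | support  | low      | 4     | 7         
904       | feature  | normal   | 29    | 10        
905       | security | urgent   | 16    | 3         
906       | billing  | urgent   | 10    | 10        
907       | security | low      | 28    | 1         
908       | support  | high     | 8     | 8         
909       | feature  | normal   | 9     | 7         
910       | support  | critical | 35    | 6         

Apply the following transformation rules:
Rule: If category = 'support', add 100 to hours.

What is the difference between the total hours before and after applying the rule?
500

Step 1: Original sum of hours = 175
Step 2: 5 records have category = 'support'
Step 3: Each affected record changes by 100
Step 4: Total change = 5 × 100 = 500
Step 5: New sum = 175 + 500 = 675
Step 6: Difference = |675 - 175| = 500
        (Sum increased by 500)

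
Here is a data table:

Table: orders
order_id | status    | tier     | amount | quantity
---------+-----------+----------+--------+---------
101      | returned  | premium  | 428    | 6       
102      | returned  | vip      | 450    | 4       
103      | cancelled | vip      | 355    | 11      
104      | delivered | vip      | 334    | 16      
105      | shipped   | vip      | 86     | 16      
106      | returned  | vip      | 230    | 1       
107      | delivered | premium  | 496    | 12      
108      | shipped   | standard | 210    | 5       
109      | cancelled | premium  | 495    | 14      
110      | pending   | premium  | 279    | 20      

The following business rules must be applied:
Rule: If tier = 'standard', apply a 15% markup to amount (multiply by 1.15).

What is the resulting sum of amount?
3394.5

Step 1: Records with tier = 'standard' have total amount = 210
Step 2: Apply multiplier: 210 × 1.15 = 241.5
Step 3: Other records total: 3153
Step 4: Final sum = 241.5 + 3153 = 3394.5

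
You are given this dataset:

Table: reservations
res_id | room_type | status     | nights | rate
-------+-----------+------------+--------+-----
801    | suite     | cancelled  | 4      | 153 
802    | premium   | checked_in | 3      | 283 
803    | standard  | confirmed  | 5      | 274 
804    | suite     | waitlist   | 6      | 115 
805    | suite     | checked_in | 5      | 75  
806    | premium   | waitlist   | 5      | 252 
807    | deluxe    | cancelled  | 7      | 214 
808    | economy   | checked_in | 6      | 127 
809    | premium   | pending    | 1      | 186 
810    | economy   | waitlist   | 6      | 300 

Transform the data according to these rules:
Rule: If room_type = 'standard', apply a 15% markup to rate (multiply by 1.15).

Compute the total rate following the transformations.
2020.1

Step 1: Records with room_type = 'standard' have total rate = 274
Step 2: Apply multiplier: 274 × 1.15 = 315.1
Step 3: Other records total: 1705
Step 4: Final sum = 315.1 + 1705 = 2020.1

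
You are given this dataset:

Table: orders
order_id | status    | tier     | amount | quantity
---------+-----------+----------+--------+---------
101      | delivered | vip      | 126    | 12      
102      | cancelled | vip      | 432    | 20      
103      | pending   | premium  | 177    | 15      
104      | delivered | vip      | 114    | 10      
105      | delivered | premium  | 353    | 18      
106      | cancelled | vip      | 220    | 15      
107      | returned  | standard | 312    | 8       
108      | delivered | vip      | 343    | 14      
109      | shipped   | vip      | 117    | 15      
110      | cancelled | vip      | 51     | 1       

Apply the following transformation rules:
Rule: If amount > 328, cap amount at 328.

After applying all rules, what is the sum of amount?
2101

Step 1: 3 records have amount > 328
Step 2: These records originally summed to 1128
Step 3: After capping: 3 × 328 = 984
Step 4: Unaffected records sum: 1117
Step 5: Final sum = 984 + 1117 = 2101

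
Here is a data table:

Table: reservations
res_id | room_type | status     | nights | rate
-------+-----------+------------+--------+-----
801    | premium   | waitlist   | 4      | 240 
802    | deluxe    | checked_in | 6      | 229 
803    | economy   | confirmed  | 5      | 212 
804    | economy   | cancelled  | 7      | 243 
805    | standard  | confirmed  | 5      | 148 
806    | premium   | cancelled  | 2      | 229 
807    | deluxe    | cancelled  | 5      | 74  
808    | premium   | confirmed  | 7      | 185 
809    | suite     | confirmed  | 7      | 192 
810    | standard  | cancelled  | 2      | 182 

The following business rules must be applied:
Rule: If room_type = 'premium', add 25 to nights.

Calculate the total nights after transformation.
125

Step 1: Count records where room_type = 'premium': 3
Step 2: Total bonus added: 3 × 25 = 75
Step 3: Original sum of nights: 50
Step 4: Final sum = 50 + 75 = 125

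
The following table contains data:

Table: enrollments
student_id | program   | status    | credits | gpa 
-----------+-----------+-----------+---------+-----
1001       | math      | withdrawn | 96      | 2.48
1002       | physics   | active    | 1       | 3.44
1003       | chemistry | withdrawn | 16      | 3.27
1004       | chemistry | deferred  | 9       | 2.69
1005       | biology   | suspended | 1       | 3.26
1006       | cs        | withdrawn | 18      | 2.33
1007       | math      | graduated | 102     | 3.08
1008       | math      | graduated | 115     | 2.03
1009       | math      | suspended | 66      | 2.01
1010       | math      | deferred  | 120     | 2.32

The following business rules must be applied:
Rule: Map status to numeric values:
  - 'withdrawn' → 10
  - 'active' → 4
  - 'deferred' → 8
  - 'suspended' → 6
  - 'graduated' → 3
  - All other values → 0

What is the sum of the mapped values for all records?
68

Step 1: Apply mapping to each record
Step 2: Count by status:
  'withdrawn': 3 records × 10 = 30
  'active': 1 records × 4 = 4
  'deferred': 2 records × 8 = 16
  'suspended': 2 records × 6 = 12
  'graduated': 2 records × 3 = 6
Step 3: Sum all mapped values = 68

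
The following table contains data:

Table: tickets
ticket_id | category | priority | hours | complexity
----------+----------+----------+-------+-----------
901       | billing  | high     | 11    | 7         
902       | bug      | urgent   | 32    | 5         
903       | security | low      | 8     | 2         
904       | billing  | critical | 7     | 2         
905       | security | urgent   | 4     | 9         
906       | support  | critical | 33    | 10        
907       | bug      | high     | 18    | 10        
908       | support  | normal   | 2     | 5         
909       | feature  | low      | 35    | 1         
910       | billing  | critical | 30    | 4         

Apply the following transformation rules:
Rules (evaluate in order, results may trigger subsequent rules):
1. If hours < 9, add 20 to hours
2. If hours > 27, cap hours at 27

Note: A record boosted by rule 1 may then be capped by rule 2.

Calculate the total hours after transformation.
237

Step 1: Apply rule 1 to records with hours < 9
  - 4 records get bonus of 20
  - Of these, 1 records then exceed 27 and get capped
Step 2: Apply rule 2 to records with hours > 27
  - 4 records (original) are capped
Step 3: Calculate final sum = 237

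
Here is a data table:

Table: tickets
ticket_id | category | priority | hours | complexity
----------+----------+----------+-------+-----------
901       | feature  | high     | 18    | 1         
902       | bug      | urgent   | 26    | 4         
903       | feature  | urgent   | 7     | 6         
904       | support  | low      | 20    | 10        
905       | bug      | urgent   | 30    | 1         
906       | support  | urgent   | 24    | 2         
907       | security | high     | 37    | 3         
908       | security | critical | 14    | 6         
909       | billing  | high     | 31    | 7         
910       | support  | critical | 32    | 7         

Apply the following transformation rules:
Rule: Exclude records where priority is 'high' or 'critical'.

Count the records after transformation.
5

Step 1: Count records to exclude
  - 3 (high) + 2 (critical) = 5 records
Step 2: Total records: 10
Step 3: Remaining = 10 - 5 = 5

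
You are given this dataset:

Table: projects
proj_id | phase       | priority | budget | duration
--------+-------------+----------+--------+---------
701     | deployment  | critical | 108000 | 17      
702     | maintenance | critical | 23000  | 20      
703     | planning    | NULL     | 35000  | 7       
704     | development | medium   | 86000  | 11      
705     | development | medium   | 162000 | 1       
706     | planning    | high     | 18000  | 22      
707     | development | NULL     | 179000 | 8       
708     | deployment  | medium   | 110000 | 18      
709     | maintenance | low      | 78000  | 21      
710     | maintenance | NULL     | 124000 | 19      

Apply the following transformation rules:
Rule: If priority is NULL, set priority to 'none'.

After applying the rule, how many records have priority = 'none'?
3

Step 1: Count records where priority IS NULL
Step 2: Found 3 records with NULL priority
Step 3: These records will have priority set to 'none'
Step 4: Records already having priority = 'none': 0
Step 5: Answer: 3 + 0 = 3 records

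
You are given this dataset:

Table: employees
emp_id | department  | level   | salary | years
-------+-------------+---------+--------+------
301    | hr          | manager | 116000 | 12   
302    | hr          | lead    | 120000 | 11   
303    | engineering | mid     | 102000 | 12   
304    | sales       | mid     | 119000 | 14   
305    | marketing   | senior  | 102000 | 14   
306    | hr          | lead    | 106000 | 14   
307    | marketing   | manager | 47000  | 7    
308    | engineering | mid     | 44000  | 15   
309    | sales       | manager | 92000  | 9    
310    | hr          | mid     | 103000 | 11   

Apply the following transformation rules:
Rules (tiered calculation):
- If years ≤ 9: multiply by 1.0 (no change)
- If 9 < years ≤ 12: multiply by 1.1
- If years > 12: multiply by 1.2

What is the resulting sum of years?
135.0

Step 1: Tier 1 (years ≤ 9): 2 records, sum = 16 × 1.0 = 16.0
Step 2: Tier 2 (9 < years ≤ 12): 4 records, sum = 46 × 1.1 = 50.6
Step 3: Tier 3 (years > 12): 4 records, sum = 57 × 1.2 = 68.4
Step 4: Final sum = 16.0 + 50.6 + 68.4 = 135.0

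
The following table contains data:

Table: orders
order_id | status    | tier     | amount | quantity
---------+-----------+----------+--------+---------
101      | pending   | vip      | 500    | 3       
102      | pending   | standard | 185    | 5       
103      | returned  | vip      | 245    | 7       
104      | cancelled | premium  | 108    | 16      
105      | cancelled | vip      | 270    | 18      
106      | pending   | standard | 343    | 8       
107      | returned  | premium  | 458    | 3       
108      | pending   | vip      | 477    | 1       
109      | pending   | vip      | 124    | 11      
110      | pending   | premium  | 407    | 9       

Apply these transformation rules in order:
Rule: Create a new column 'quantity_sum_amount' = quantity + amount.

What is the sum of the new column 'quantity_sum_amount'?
3198

Step 1: For each record, compute quantity + amount
Example calculations:
  3 + 500 = 503
  5 + 185 = 190
  7 + 245 = 252
  ...
Step 2: Sum all derived values
Step 3: Total = 3198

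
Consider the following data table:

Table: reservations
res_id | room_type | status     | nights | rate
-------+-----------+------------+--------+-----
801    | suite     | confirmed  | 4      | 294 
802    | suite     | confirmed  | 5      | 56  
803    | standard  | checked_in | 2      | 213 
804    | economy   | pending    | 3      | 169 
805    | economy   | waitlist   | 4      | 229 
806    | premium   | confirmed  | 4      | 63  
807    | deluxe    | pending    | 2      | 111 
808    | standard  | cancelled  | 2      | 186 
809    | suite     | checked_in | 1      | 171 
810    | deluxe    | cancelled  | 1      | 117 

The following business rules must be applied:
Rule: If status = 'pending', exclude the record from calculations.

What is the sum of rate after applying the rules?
1329

Step 1: Identify records where status = 'pending'
Step 2: The excluded records sum to 280
Step 3: Original total rate = 1609
Step 4: Remaining total = 1609 - 280 = 1329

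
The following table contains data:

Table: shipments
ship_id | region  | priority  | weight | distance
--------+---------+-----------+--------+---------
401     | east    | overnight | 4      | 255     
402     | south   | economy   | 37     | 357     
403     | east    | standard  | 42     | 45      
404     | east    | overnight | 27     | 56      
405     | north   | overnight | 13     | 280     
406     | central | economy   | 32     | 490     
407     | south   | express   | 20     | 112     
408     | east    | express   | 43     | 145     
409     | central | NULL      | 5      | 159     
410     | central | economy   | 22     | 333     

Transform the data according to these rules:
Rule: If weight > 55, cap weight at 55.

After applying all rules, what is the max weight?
43

Step 1: Original maximum weight = 43
Step 2: Check cap of 55 against maximum
Step 3: No records exceed the cap (max 43 <= cap 55), so no capping applies
Step 4: Maximum after transformation = 43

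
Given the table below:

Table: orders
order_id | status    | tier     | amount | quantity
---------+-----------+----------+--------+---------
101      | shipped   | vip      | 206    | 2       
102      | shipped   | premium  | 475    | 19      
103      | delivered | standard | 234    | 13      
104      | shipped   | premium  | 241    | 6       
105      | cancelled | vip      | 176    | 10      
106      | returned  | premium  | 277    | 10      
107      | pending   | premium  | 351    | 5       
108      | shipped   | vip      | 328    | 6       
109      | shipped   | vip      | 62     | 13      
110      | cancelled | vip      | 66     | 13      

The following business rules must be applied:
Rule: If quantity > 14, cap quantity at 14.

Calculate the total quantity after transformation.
92

Step 1: 1 records have quantity > 14
Step 2: These records originally summed to 19
Step 3: After capping: 1 × 14 = 14
Step 4: Unaffected records sum: 78
Step 5: Final sum = 14 + 78 = 92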